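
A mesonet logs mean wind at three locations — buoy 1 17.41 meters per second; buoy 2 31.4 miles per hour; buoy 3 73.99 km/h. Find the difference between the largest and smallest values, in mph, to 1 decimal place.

buoy 1: 17.41 m/s = 38.945 mph.
buoy 3: 73.99 km/h = 45.975 mph.
Spread: 45.975 − 31.400 = 14.6 mph.

14.6 mph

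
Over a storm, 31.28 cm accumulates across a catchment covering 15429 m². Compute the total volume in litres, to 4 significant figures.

4826000 litres

Depth: 31.28 cm × 10 = 312.8 mm.
1 mm over 1 m² is 1 L, so volume = 312.8 × 15429 = 4826191.2 L ≈ 4826000 L.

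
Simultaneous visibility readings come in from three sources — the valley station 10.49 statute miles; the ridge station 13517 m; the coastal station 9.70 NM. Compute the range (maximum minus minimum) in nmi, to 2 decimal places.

2.40 nmi

the valley station: 10.49 SM = 9.1156 nmi.
the ridge station: 13517 m = 7.2986 nmi.
Spread: 9.7000 − 7.2986 = 2.40 nmi.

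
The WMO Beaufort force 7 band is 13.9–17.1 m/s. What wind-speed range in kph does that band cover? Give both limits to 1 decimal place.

13.9–17.1 m/s × 3.6 = 50.0–61.6 km/h.

50.0 to 61.6 km/h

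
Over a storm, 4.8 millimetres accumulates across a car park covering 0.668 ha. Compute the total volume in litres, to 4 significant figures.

Area: 0.668 ha = 6680 m².
1 mm over 1 m² is 1 L, so volume = 4.8 × 6680 = 32064 L ≈ 32060 L.

32060 litres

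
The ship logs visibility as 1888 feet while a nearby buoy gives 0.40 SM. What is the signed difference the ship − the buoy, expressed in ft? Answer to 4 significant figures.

-224.0 ft

the buoy: 0.40 SM = 2112.000 ft.
Difference: 1888.000 − 2112.000 = -224.0 ft.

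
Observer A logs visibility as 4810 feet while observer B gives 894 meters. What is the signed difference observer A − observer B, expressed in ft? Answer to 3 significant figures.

1880 ft

observer B: 894 m = 2933.07 ft.
Difference: 4810.00 − 2933.07 = 1880 ft.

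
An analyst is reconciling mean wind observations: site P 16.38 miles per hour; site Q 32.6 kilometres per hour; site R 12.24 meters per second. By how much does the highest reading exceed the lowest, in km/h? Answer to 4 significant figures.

site P: 16.38 mph = 26.3611 km/h.
site R: 12.24 m/s = 44.0640 km/h.
Spread: 44.0640 − 26.3611 = 17.70 km/h.

17.70 km/h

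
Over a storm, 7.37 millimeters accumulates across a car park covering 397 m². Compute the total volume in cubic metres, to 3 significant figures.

1 mm over 1 m² is 1 L, so volume = 7.37 × 397 = 2925.89 L = 2.93 m³.

2.93 cubic metres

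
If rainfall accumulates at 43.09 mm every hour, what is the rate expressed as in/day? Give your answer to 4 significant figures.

43.09 mm/hour × 0.0393701 in/mm × 24 hour/day = 40.71 in/day.

40.71 in/day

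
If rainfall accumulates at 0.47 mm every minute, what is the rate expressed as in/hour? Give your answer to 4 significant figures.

1.110 in/hour

0.47 mm/minute × 0.0393701 in/mm × 60 minute/hour = 1.110 in/hour.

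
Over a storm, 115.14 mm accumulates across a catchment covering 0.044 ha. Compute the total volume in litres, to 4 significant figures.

50660 litres

Area: 0.044 ha = 440 m².
1 mm over 1 m² is 1 L, so volume = 115.14 × 440 = 50661.6 L ≈ 50660 L.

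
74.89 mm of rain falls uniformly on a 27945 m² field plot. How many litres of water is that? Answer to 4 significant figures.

1 mm over 1 m² is 1 L, so volume = 74.89 × 27945 = 2092801.1 L ≈ 2093000 L.

2093000 litres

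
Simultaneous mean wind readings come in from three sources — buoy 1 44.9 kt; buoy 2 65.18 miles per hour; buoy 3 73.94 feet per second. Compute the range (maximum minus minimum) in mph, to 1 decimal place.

14.8 mph

buoy 1: 44.9 kt = 51.670 mph.
buoy 3: 73.94 ft/s = 50.414 mph.
Spread: 65.180 − 50.414 = 14.8 mph.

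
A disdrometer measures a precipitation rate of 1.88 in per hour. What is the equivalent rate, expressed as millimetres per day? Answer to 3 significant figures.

1150 mm/day

1.88 in/hour × 25.4 mm/in × 24 hour/day = 1150 mm/day.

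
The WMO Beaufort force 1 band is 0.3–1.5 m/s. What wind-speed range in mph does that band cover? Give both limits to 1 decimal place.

0.7 to 3.4 mph

0.3–1.5 m/s × 2.237 = 0.7–3.4 mph.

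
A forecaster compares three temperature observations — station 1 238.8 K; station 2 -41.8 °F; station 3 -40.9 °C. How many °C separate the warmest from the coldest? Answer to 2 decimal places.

6.65 °C

station 1: 238.8 K = -34.350 °C.
station 2: -41.8 °F = -41.000 °C.
Spread: (-34.350) − (-41.000) = 6.650 °C.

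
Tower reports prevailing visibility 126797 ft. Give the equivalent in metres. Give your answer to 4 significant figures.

38650 m

1 ft = 0.3048 m, so 126797 × 0.3048 = 38650 m.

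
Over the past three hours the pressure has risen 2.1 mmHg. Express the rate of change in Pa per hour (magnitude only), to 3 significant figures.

93.3 Pa per hour

2.1 mmHg / 3 h × 133.322 Pa/mmHg = 93.3 Pa/h.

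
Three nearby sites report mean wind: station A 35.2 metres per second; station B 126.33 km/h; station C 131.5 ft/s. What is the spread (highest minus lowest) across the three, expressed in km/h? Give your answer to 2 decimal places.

station A: 35.2 m/s = 126.7200 km/h.
station C: 131.5 ft/s = 144.2923 km/h.
Spread: 144.2923 − 126.3300 = 17.96 km/h.

17.96 km/h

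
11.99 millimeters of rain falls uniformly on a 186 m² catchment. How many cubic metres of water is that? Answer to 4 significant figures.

1 mm over 1 m² is 1 L, so volume = 11.99 × 186 = 2230.14 L = 2.230 m³.

2.230 cubic metres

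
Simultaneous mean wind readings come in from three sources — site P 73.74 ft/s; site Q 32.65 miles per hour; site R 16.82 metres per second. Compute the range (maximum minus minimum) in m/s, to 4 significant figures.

site P: 73.74 ft/s = 22.47595 m/s.
site Q: 32.65 mph = 14.59586 m/s.
Spread: 22.47595 − 14.59586 = 7.880 m/s.

7.880 m/s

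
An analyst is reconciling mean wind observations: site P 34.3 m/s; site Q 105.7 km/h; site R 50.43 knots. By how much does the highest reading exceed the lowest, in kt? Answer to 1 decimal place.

site P: 34.3 m/s = 66.674 kt.
site Q: 105.7 km/h = 57.073 kt.
Spread: 66.674 − 50.430 = 16.2 kt.

16.2 kt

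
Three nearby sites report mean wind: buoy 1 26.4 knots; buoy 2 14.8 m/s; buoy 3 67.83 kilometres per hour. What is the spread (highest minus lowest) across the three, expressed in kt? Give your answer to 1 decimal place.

10.2 kt

buoy 2: 14.8 m/s = 28.769 kt.
buoy 3: 67.83 km/h = 36.625 kt.
Spread: 36.625 − 26.400 = 10.2 kt.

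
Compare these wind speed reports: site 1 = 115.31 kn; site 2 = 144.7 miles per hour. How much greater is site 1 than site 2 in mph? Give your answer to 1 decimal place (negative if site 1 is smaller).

site 1: 115.31 kt = 132.696 mph.
Difference: 132.696 − 144.700 = -12.0 mph.

-12.0 mph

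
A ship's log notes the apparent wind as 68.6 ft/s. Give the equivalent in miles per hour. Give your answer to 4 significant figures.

1 ft/s = 0.681818 mph, so 68.6 × 0.681818 = 46.77 mph.

46.77 mph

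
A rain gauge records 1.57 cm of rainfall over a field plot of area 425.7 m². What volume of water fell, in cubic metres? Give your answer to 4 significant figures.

6.683 cubic metres

Depth: 1.57 cm × 10 = 15.7 mm.
1 mm over 1 m² is 1 L, so volume = 15.7 × 425.7 = 6683.49 L = 6.683 m³.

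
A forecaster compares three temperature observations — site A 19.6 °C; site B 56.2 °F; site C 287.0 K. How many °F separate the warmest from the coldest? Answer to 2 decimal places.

11.08 °F

site B: 56.2 °F = 13.444 °C.
site C: 287.0 K = 13.850 °C.
Spread: 19.600 − 13.444 = 6.156 °C = 11.08 °F.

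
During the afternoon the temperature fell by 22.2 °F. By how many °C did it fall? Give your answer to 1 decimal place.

12.3 °C

A change of 1 °C equals a change of 1.8 °F: Δ°C = 22.2 × 0.5556 = 12.3 °C.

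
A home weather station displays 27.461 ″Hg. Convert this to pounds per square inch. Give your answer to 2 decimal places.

13.49 psi

1 inHg = 0.491154 psi, so 27.461 × 0.491154 = 13.49 psi.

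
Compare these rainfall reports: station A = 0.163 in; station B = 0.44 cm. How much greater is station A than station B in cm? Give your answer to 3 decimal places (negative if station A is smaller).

station A: 0.163 in = 0.41402 cm.
Difference: 0.41402 − 0.44000 = -0.026 cm.

-0.026 cm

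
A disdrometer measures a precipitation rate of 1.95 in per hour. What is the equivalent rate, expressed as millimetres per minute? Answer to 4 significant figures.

1.95 in/hour × 25.4 mm/in × 0.0166667 hour/minute = 0.8255 mm/minute.

0.8255 mm/minute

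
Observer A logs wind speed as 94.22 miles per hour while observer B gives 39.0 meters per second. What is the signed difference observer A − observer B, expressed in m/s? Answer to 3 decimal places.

observer A: 94.22 mph = 42.12011 m/s.
Difference: 42.12011 − 39.00000 = 3.120 m/s.

3.120 m/s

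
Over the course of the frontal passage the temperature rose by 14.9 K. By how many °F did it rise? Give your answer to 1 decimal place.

A change of 1 °C equals a change of 1.8 °F: Δ°F = 14.9 × 1.8 = 26.8 °F.

26.8 °F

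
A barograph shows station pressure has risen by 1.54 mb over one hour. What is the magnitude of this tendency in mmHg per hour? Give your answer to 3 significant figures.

1.16 mmHg per hour

1.54 mb / 1 h × 0.750062 mmHg/mb = 1.16 mmHg/h.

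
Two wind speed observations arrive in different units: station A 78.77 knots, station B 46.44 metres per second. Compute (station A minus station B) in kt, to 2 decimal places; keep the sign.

station B: 46.44 m/s = 90.2721 kt.
Difference: 78.7700 − 90.2721 = -11.50 kt.

-11.50 kt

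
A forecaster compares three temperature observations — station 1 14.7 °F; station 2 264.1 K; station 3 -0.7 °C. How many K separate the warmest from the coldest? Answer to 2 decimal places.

8.91 K

station 1: 14.7 °F = -9.611 °C.
station 2: 264.1 K = -9.050 °C.
Spread: (-0.700) − (-9.611) = 8.911 °C.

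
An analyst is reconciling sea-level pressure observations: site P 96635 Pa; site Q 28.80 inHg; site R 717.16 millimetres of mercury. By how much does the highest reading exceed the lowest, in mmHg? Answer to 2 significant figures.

14 mmHg

site P: 96635 Pa = 724.82 mmHg.
site Q: 28.80 inHg = 731.52 mmHg.
Spread: 731.52 − 717.16 = 14 mmHg.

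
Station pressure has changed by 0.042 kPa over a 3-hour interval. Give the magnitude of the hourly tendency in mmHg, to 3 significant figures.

0.042 kPa / 3 h × 7.50062 mmHg/kPa = 0.105 mmHg/h.

0.105 mmHg per hour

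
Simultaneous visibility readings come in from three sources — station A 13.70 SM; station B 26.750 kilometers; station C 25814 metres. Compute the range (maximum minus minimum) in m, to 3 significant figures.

4700 m

station A: 13.70 SM = 22048.01 m.
station B: 26.750 km = 26750.00 m.
Spread: 26750.00 − 22048.01 = 4700 m.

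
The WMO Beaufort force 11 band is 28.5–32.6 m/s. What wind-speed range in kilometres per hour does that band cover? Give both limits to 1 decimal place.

28.5–32.6 m/s × 3.6 = 102.6–117.4 km/h.

102.6 to 117.4 km/h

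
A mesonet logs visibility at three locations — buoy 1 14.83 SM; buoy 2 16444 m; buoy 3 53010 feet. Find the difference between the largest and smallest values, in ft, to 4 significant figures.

buoy 1: 14.83 SM = 78302.40 ft.
buoy 2: 16444 m = 53950.13 ft.
Spread: 78302.40 − 53010.00 = 25290 ft.

25290 ft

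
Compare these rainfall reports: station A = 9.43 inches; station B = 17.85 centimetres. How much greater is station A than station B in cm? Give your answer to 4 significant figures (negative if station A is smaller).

6.102 cm

station A: 9.43 in = 23.95220 cm.
Difference: 23.95220 − 17.85000 = 6.102 cm.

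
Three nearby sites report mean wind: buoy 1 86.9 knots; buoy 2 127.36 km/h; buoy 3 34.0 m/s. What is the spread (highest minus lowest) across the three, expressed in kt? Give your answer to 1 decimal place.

buoy 2: 127.36 km/h = 68.769 kt.
buoy 3: 34.0 m/s = 66.091 kt.
Spread: 86.900 − 66.091 = 20.8 kt.

20.8 kt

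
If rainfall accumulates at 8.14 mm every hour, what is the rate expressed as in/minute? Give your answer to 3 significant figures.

0.00534 in/minute

8.14 mm/hour × 0.0393701 in/mm × 0.0166667 hour/minute = 0.00534 in/minute.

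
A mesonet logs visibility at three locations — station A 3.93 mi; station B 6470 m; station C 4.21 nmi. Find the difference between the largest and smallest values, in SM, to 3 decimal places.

0.915 SM

station B: 6470 m = 4.02027 SM.
station C: 4.21 nmi = 4.84478 SM.
Spread: 4.84478 − 3.93000 = 0.915 SM.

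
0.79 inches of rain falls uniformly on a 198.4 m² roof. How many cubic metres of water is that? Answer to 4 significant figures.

3.981 cubic metres

Depth: 0.79 in × 25.4 = 20.066 mm.
1 mm over 1 m² is 1 L, so volume = 20.066 × 198.4 = 3981.0944 L = 3.981 m³.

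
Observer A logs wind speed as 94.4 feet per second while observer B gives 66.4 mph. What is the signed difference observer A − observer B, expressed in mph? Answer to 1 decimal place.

observer A: 94.4 ft/s = 64.364 mph.
Difference: 64.364 − 66.400 = -2.0 mph.

-2.0 mph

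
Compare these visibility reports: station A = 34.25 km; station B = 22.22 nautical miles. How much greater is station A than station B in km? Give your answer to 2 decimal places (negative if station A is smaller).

station B: 22.22 nmi = 41.1514 km.
Difference: 34.2500 − 41.1514 = -6.90 km.

-6.90 km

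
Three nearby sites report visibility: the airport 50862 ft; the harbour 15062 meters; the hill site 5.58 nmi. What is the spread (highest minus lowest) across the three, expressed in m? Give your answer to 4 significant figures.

5169 m

the airport: 50862 ft = 15502.74 m.
the hill site: 5.58 nmi = 10334.16 m.
Spread: 15502.74 − 10334.16 = 5169 m.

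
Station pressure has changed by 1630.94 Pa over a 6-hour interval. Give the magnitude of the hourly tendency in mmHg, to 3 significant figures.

2.04 mmHg per hour

1630.94 Pa / 6 h × 0.00750062 mmHg/Pa = 2.04 mmHg/h.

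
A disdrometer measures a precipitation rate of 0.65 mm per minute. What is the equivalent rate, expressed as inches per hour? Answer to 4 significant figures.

0.65 mm/minute × 0.0393701 in/mm × 60 minute/hour = 1.535 in/hour.

1.535 in/hour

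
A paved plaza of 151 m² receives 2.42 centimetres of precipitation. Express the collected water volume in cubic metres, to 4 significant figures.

3.654 cubic metres

Depth: 2.42 cm × 10 = 24.2 mm.
1 mm over 1 m² is 1 L, so volume = 24.2 × 151 = 3654.2 L = 3.654 m³.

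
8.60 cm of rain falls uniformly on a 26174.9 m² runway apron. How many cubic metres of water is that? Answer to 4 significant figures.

2251 cubic metres

Depth: 8.60 cm × 10 = 86 mm.
1 mm over 1 m² is 1 L, so volume = 86 × 26174.9 = 2251041.4 L = 2251 m³.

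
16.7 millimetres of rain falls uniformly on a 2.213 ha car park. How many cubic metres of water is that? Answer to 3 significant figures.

Area: 2.213 ha = 22130 m².
1 mm over 1 m² is 1 L, so volume = 16.7 × 22130 = 369571 L = 370 m³.

370 cubic metres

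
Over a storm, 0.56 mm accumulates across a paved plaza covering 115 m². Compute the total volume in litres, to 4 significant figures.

64.40 litres

1 mm over 1 m² is 1 L, so volume = 0.56 × 115 = 64.4 L ≈ 64.40 L.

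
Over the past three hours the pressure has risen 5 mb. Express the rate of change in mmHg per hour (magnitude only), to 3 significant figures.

5 mb / 3 h × 0.750062 mmHg/mb = 1.25 mmHg/h.

1.25 mmHg per hour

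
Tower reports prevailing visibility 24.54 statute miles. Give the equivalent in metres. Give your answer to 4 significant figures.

1 SM = 1609.34 m, so 24.54 × 1609.34 = 39490 m.

39490 m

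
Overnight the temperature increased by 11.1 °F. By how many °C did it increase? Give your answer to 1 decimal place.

For a temperature change the 32° offset cancels: Δ°C = 11.1 × 0.5556 = 6.2 °C.

6.2 °C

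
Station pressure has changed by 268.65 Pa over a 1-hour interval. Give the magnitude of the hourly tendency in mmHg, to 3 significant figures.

2.02 mmHg per hour

268.65 Pa / 1 h × 0.00750062 mmHg/Pa = 2.02 mmHg/h.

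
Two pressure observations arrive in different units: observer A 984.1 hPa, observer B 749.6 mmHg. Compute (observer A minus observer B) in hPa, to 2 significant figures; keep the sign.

-15 hPa

observer B: 749.6 mmHg = 999.38 hPa.
Difference: 984.10 − 999.38 = -15 hPa.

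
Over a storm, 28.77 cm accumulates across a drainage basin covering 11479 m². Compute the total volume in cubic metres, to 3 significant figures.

Depth: 28.77 cm × 10 = 287.7 mm.
1 mm over 1 m² is 1 L, so volume = 287.7 × 11479 = 3302508.3 L = 3300 m³.

3300 cubic metres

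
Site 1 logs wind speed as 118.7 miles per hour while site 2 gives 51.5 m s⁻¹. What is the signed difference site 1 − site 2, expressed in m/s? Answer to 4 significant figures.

site 1: 118.7 mph = 53.06365 m/s.
Difference: 53.06365 − 51.50000 = 1.564 m/s.

1.564 m/s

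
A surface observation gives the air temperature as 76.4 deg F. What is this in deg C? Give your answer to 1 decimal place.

°C = (°F − 32) × 5/9 = (76.4 − 32) / 1.8 = 24.7 °C.

24.7 °C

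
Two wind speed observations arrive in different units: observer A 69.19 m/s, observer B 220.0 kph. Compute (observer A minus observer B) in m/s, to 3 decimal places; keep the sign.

8.079 m/s

observer B: 220.0 km/h = 61.11111 m/s.
Difference: 69.19000 − 61.11111 = 8.079 m/s.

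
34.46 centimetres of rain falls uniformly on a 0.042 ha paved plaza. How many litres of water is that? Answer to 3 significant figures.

145000 litres

Depth: 34.46 cm × 10 = 344.6 mm.
Area: 0.042 ha = 420 m².
1 mm over 1 m² is 1 L, so volume = 344.6 × 420 = 144732 L ≈ 145000 L.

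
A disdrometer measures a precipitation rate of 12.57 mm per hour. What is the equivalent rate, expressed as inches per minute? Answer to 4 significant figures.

0.008248 in/minute

12.57 mm/hour × 0.0393701 in/mm × 0.0166667 hour/minute = 0.008248 in/minute.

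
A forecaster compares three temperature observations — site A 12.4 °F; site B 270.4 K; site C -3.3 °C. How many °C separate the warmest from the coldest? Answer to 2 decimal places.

8.14 °C

site A: 12.4 °F = -10.889 °C.
site B: 270.4 K = -2.750 °C.
Spread: (-2.750) − (-10.889) = 8.139 °C.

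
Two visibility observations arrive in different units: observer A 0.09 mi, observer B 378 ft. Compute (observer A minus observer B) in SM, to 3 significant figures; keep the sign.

0.0184 SM

observer B: 378 ft = 0.071591 SM.
Difference: 0.090000 − 0.071591 = 0.0184 SM.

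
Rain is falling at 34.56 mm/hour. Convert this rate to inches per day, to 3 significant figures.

32.7 in/day

34.56 mm/hour × 0.0393701 in/mm × 24 hour/day = 32.7 in/day.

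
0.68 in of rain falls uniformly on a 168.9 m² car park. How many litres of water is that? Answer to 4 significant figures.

Depth: 0.68 in × 25.4 = 17.272 mm.
1 mm over 1 m² is 1 L, so volume = 17.272 × 168.9 = 2917.2408 L ≈ 2917 L.

2917 litres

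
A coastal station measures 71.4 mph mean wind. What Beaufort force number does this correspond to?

Beaufort force 11

71.4 mph = 31.9 m/s, which is Beaufort 11 (violent storm, 28.5–32.6 m/s).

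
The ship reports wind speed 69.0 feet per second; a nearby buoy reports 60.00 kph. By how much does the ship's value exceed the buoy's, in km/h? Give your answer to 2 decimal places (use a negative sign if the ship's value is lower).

the ship: 69.0 ft/s = 75.7123 km/h.
Difference: 75.7123 − 60.0000 = 15.71 km/h.

15.71 km/h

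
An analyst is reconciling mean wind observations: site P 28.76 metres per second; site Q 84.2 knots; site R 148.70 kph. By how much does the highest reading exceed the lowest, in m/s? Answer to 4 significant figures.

14.56 m/s

site Q: 84.2 kt = 43.3162 m/s.
site R: 148.70 km/h = 41.3056 m/s.
Spread: 43.3162 − 28.7600 = 14.56 m/s.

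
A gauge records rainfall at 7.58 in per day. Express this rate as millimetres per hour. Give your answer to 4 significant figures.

8.022 mm/hour

7.58 in/day × 25.4 mm/in × 0.0416667 day/hour = 8.022 mm/hour.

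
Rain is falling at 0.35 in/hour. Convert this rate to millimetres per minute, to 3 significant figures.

0.148 mm/minute

0.35 in/hour × 25.4 mm/in × 0.0166667 hour/minute = 0.148 mm/minute.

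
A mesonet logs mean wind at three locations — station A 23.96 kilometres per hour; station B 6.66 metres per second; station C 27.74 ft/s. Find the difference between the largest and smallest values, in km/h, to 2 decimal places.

station B: 6.66 m/s = 23.9760 km/h.
station C: 27.74 ft/s = 30.4385 km/h.
Spread: 30.4385 − 23.9600 = 6.48 km/h.

6.48 km/h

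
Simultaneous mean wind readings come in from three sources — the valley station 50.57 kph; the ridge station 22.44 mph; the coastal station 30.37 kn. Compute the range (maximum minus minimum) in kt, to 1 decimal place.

the valley station: 50.57 km/h = 27.306 kt.
the ridge station: 22.44 mph = 19.500 kt.
Spread: 30.370 − 19.500 = 10.9 kt.

10.9 kt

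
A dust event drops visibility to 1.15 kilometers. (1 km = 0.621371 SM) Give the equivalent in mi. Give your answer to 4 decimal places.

1 km = 0.621371 SM, so 1.15 × 0.621371 = 0.7146 SM.

0.7146 SM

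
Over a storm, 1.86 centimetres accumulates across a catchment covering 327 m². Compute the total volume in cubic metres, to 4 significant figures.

6.082 cubic metres

Depth: 1.86 cm × 10 = 18.6 mm.
1 mm over 1 m² is 1 L, so volume = 18.6 × 327 = 6082.2 L = 6.082 m³.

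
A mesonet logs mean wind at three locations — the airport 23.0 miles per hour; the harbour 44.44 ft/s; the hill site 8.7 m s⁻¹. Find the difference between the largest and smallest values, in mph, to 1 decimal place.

the harbour: 44.44 ft/s = 30.300 mph.
the hill site: 8.7 m/s = 19.461 mph.
Spread: 30.300 − 19.461 = 10.8 mph.

10.8 mph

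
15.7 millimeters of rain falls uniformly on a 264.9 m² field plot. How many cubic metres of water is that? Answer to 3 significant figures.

1 mm over 1 m² is 1 L, so volume = 15.7 × 264.9 = 4158.93 L = 4.16 m³.

4.16 cubic metres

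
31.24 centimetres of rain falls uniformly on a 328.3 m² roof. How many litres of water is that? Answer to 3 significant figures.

103000 litres

Depth: 31.24 cm × 10 = 312.4 mm.
1 mm over 1 m² is 1 L, so volume = 312.4 × 328.3 = 102560.92 L ≈ 103000 L.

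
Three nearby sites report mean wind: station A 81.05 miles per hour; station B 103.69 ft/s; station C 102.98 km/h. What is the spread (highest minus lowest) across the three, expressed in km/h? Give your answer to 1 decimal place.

station A: 81.05 mph = 130.437 km/h.
station B: 103.69 ft/s = 113.777 km/h.
Spread: 130.437 − 102.980 = 27.5 km/h.

27.5 km/h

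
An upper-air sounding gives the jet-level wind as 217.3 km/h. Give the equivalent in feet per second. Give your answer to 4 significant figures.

198.0 ft/s

1 km/h = 0.911344 ft/s, so 217.3 × 0.911344 = 198.0 ft/s.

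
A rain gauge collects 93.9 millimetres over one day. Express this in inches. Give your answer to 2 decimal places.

3.70 in

1 mm = 0.0393701 in, so 93.9 × 0.0393701 = 3.70 in.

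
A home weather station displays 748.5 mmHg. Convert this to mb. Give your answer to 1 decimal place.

1 mmHg = 1.33322 mb, so 748.5 × 1.33322 = 997.9 mb.

997.9 mb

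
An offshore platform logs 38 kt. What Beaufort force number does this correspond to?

38 kt lies in the Beaufort 8 band (gale, 34–40 kt).

Beaufort force 8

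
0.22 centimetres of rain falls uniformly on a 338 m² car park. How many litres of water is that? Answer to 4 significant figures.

Depth: 0.22 cm × 10 = 2.2 mm.
1 mm over 1 m² is 1 L, so volume = 2.2 × 338 = 743.6 L.

743.6 litres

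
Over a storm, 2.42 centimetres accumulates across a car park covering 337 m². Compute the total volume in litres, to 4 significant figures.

Depth: 2.42 cm × 10 = 24.2 mm.
1 mm over 1 m² is 1 L, so volume = 24.2 × 337 = 8155.4 L ≈ 8155 L.

8155 litres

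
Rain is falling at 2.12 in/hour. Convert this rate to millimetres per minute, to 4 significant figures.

0.8975 mm/minute

2.12 in/hour × 25.4 mm/in × 0.0166667 hour/minute = 0.8975 mm/minute.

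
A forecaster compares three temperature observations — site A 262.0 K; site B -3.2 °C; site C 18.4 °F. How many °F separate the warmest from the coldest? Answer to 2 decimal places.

site A: 262.0 K = -11.150 °C.
site C: 18.4 °F = -7.556 °C.
Spread: (-3.200) − (-11.150) = 7.950 °C = 14.31 °F.

14.31 °F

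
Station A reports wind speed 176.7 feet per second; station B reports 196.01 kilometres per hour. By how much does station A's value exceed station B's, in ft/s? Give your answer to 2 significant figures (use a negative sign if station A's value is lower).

station B: 196.01 km/h = 178.633 ft/s.
Difference: 176.700 − 178.633 = -1.9 ft/s.

-1.9 ft/s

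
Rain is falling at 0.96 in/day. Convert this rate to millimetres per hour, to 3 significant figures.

0.96 in/day × 25.4 mm/in × 0.0416667 day/hour = 1.02 mm/hour.

1.02 mm/hour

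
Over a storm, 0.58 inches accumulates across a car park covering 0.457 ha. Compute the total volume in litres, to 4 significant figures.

67330 litres

Depth: 0.58 in × 25.4 = 14.732 mm.
Area: 0.457 ha = 4570 m².
1 mm over 1 m² is 1 L, so volume = 14.732 × 4570 = 67325.24 L ≈ 67330 L.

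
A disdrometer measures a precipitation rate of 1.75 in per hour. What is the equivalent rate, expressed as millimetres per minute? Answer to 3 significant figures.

0.741 mm/minute

1.75 in/hour × 25.4 mm/in × 0.0166667 hour/minute = 0.741 mm/minute.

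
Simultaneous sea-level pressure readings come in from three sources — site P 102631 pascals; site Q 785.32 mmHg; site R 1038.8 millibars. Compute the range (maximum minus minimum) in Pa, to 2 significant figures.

site Q: 785.32 mmHg = 104700.74 Pa.
site R: 1038.8 mb = 103880.00 Pa.
Spread: 104700.74 − 102631.00 = 2100 Pa.

2100 Pa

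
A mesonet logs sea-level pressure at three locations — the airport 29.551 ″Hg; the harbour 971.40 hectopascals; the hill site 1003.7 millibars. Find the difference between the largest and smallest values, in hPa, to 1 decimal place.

32.3 hPa

the airport: 29.551 inHg = 1000.712 hPa.
the hill site: 1003.7 mb = 1003.700 hPa.
Spread: 1003.700 − 971.400 = 32.3 hPa.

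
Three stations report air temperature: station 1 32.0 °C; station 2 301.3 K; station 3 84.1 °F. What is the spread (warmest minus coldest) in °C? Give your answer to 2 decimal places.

station 2: 301.3 K = 28.150 °C.
station 3: 84.1 °F = 28.944 °C.
Spread: 32.000 − 28.150 = 3.850 °C.

3.85 °C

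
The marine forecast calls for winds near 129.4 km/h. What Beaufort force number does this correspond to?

129.4 km/h = 35.9 m/s, which is Beaufort 12 (hurricane force, ≥32.7 m/s).

Beaufort force 12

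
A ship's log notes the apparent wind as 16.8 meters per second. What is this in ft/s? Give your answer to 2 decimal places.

1 m/s = 3.28084 ft/s, so 16.8 × 3.28084 = 55.12 ft/s.

55.12 ft/s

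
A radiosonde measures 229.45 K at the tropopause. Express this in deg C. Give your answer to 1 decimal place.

-43.7 °C

°C = 229.45 − 273.15 = -43.7 °C.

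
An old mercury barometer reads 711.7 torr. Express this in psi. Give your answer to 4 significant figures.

1 mmHg = 0.0193368 psi, so 711.7 × 0.0193368 = 13.76 psi.

13.76 psi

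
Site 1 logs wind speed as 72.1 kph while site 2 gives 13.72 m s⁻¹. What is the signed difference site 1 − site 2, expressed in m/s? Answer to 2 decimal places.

site 1: 72.1 km/h = 20.0278 m/s.
Difference: 20.0278 − 13.7200 = 6.31 m/s.

6.31 m/s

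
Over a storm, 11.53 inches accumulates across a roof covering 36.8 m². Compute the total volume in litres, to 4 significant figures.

Depth: 11.53 in × 25.4 = 292.862 mm.
1 mm over 1 m² is 1 L, so volume = 292.862 × 36.8 = 10777.322 L ≈ 10780 L.

10780 litres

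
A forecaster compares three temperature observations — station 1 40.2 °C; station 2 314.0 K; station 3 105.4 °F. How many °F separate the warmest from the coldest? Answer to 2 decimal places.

station 2: 314.0 K = 40.850 °C.
station 3: 105.4 °F = 40.778 °C.
Spread: 40.850 − 40.200 = 0.650 °C = 1.17 °F.

1.17 °F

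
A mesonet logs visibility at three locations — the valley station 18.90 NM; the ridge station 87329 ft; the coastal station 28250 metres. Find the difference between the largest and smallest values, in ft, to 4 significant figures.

the valley station: 18.90 nmi = 114838.58 ft.
the coastal station: 28250 m = 92683.73 ft.
Spread: 114838.58 − 87329.00 = 27510 ft.

27510 ft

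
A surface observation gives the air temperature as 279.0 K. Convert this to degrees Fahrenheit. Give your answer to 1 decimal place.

First to °C: 5.85 °C.
Then to °F: 42.5 °F.

42.5 °F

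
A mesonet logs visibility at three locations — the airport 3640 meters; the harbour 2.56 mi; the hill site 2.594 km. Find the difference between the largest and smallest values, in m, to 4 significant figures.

the harbour: 2.56 SM = 4119.92 m.
the hill site: 2.594 km = 2594.00 m.
Spread: 4119.92 − 2594.00 = 1526 m.

1526 m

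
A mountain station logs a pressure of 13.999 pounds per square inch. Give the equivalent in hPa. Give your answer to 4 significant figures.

965.2 hPa

1 psi = 68.9476 hPa, so 13.999 × 68.9476 = 965.2 hPa.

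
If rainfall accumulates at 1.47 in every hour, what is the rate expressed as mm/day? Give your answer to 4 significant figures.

896.1 mm/day

1.47 in/hour × 25.4 mm/in × 24 hour/day = 896.1 mm/day.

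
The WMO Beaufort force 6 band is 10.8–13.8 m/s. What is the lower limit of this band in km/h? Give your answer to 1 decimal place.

38.9 km/h

10.8–13.8 m/s × 3.6 = 38.9–49.7 km/h.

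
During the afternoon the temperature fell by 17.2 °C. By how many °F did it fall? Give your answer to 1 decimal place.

31.0 °F

A change of 1 °C equals a change of 1.8 °F: Δ°F = 17.2 × 1.8 = 31.0 °F.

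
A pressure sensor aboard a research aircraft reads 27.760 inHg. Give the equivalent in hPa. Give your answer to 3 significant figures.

940 hPa

1 inHg = 33.8639 hPa, so 27.760 × 33.8639 = 940 hPa.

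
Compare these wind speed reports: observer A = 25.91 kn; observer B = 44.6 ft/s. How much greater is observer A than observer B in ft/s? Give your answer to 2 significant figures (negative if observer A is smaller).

observer A: 25.91 kt = 43.7312 ft/s.
Difference: 43.7312 − 44.6000 = -0.87 ft/s.

-0.87 ft/s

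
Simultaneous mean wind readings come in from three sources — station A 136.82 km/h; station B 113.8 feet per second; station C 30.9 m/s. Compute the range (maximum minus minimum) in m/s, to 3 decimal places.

7.106 m/s

station A: 136.82 km/h = 38.00556 m/s.
station B: 113.8 ft/s = 34.68624 m/s.
Spread: 38.00556 − 30.90000 = 7.106 m/s.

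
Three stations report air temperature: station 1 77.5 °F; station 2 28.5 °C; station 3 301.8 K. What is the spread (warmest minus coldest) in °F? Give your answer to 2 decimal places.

station 1: 77.5 °F = 25.278 °C.
station 3: 301.8 K = 28.650 °C.
Spread: 28.650 − 25.278 = 3.372 °C = 6.07 °F.

6.07 °F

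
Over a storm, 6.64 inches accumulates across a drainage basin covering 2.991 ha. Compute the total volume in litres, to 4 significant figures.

Depth: 6.64 in × 25.4 = 168.656 mm.
Area: 2.991 ha = 29910 m².
1 mm over 1 m² is 1 L, so volume = 168.656 × 29910 = 5044501 L ≈ 5045000 L.

5045000 litres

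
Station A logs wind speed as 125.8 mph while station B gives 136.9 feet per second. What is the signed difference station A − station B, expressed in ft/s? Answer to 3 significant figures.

47.6 ft/s

station A: 125.8 mph = 184.507 ft/s.
Difference: 184.507 − 136.900 = 47.6 ft/s.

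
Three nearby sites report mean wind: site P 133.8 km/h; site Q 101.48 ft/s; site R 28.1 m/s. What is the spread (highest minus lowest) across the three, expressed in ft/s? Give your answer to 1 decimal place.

29.7 ft/s

site P: 133.8 km/h = 121.938 ft/s.
site R: 28.1 m/s = 92.192 ft/s.
Spread: 121.938 − 92.192 = 29.7 ft/s.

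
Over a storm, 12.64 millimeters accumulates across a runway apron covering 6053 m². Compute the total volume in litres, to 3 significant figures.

1 mm over 1 m² is 1 L, so volume = 12.64 × 6053 = 76509.92 L ≈ 76500 L.

76500 litres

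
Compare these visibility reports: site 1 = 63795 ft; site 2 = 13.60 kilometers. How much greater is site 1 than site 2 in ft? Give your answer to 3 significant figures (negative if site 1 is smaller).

site 2: 13.60 km = 44619.42 ft.
Difference: 63795.00 − 44619.42 = 19200 ft.

19200 ft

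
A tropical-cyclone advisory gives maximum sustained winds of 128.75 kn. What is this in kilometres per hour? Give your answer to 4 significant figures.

1 kt = 1.852 km/h, so 128.75 × 1.852 = 238.4 km/h.

238.4 km/h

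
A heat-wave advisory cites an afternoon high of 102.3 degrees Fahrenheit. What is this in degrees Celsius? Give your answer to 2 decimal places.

39.06 °C

°C = (°F − 32) × 5/9 = (102.3 − 32) / 1.8 = 39.06 °C.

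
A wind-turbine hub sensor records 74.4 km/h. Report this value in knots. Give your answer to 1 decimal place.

40.2 kt

1 km/h = 0.539957 kt, so 74.4 × 0.539957 = 40.2 kt.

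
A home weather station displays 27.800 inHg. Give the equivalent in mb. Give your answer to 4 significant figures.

941.4 mb

1 inHg = 33.8639 mb, so 27.800 × 33.8639 = 941.4 mb.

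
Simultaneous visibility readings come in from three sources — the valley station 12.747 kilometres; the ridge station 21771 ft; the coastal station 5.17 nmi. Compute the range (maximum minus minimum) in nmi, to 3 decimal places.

3.300 nmi

the valley station: 12.747 km = 6.88283 nmi.
the ridge station: 21771 ft = 3.58305 nmi.
Spread: 6.88283 − 3.58305 = 3.300 nmi.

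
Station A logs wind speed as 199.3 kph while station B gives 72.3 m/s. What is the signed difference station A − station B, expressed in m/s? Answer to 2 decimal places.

station A: 199.3 km/h = 55.3611 m/s.
Difference: 55.3611 − 72.3000 = -16.94 m/s.

-16.94 m/s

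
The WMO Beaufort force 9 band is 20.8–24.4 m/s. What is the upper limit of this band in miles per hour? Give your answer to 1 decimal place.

54.6 mph

20.8–24.4 m/s × 2.237 = 46.5–54.6 mph.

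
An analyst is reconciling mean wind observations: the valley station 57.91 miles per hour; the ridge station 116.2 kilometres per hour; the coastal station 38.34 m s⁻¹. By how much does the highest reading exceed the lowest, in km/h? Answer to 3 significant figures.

the valley station: 57.91 mph = 93.197 km/h.
the coastal station: 38.34 m/s = 138.024 km/h.
Spread: 138.024 − 93.197 = 44.8 km/h.

44.8 km/h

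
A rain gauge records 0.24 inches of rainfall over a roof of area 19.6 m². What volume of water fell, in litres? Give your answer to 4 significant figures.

Depth: 0.24 in × 25.4 = 6.096 mm.
1 mm over 1 m² is 1 L, so volume = 6.096 × 19.6 = 119.4816 L ≈ 119.5 L.

119.5 litres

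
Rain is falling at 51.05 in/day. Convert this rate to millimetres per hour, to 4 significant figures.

54.03 mm/hour

51.05 in/day × 25.4 mm/in × 0.0416667 day/hour = 54.03 mm/hour.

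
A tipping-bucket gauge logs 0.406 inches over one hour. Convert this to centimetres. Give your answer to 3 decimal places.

1.031 cm

1 in = 2.54 cm, so 0.406 × 2.54 = 1.031 cm.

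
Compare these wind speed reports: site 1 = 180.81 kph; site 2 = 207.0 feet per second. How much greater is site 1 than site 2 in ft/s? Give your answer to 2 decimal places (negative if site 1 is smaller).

-42.22 ft/s

site 1: 180.81 km/h = 164.7802 ft/s.
Difference: 164.7802 − 207.0000 = -42.22 ft/s.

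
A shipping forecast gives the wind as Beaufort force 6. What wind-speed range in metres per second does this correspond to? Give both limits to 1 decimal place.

Beaufort 6 (strong breeze) spans 10.8–13.8 m/s.

10.8 to 13.8 m/s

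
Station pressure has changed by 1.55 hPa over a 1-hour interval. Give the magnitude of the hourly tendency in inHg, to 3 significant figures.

0.0458 inHg per hour

1.55 hPa / 1 h × 0.02953 inHg/hPa = 0.0458 inHg/h.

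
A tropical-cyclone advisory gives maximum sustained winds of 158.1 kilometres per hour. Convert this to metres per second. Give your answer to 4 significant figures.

43.92 m/s

1 km/h = 0.277778 m/s, so 158.1 × 0.277778 = 43.92 m/s.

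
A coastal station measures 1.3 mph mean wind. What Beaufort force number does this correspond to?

1.3 mph = 0.6 m/s, which is Beaufort 1 (light air, 0.3–1.5 m/s).

Beaufort force 1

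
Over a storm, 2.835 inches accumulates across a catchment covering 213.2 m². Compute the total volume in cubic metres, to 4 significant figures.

15.35 cubic metres

Depth: 2.835 in × 25.4 = 72.009 mm.
1 mm over 1 m² is 1 L, so volume = 72.009 × 213.2 = 15352.319 L = 15.35 m³.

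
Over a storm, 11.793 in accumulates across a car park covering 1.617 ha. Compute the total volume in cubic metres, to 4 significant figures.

Depth: 11.793 in × 25.4 = 299.5422 mm.
Area: 1.617 ha = 16170 m².
1 mm over 1 m² is 1 L, so volume = 299.5422 × 16170 = 4843597.4 L = 4844 m³.

4844 cubic metres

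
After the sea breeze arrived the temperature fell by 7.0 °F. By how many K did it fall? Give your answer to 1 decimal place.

3.9 K

A change of 1 °C equals a change of 1.8 °F: ΔK = 7.0 × 0.5556 = 3.9 K.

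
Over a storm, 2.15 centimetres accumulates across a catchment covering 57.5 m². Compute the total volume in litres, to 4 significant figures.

1236 litres

Depth: 2.15 cm × 10 = 21.5 mm.
1 mm over 1 m² is 1 L, so volume = 21.5 × 57.5 = 1236.25 L ≈ 1236 L.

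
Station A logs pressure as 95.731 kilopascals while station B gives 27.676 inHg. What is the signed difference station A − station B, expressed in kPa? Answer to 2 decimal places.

station B: 27.676 inHg = 93.7217 kPa.
Difference: 95.7310 − 93.7217 = 2.01 kPa.

2.01 kPa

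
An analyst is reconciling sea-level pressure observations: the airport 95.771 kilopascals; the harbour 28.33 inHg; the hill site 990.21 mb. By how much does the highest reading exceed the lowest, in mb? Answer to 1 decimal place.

the airport: 95.771 kPa = 957.710 mb.
the harbour: 28.33 inHg = 959.364 mb.
Spread: 990.210 − 957.710 = 32.5 mb.

32.5 mb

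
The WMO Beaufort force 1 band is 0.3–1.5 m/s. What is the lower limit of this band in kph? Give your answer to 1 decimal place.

0.3–1.5 m/s × 3.6 = 1.1–5.4 km/h.

1.1 km/h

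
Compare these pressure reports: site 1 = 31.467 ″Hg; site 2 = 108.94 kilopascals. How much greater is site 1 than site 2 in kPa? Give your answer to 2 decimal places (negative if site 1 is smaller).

site 1: 31.467 inHg = 106.5595 kPa.
Difference: 106.5595 − 108.9400 = -2.38 kPa.

-2.38 kPa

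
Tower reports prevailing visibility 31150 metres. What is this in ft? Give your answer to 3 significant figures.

102000 ft

1 m = 3.28084 ft, so 31150 × 3.28084 = 102000 ft.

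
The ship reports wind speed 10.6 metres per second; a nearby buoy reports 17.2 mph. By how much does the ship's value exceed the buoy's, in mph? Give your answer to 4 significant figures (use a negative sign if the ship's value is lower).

6.512 mph

the ship: 10.6 m/s = 23.71152 mph.
Difference: 23.71152 − 17.20000 = 6.512 mph.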